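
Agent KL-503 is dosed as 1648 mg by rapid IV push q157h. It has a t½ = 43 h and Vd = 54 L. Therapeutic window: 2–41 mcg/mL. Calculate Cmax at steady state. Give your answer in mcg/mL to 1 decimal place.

33.2 mcg/mL

τ/t½ = 157/43 ≈ 3.6512, so fraction remaining f = (1/2)^(157/43) ≈ 0.0796.
Accumulation ratio R = 1/(1 − f) ≈ 1/0.9204 ≈ 1.0865.
Single-dose peak C₀ = D/Vd = 1648/54 ≈ 30.519 mcg/mL.
Steady-state peak Cmax,ss = C₀·R ≈ 30.519 × 1.0865 ≈ 33.159 mcg/mL.
Peak 33.2 mcg/mL vs MTC 41 mcg/mL: below toxic threshold.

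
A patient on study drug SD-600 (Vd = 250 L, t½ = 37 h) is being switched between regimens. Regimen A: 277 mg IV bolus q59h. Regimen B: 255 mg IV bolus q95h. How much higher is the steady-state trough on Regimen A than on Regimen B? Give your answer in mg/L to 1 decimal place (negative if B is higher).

0.3 mg/L

Regimen A: f = (1/2)^(59/37) ≈ 0.3311; Cmin,ss = (277/250)·f/(1−f) ≈ 0.548 mg/L.
Regimen B: f = (1/2)^(95/37) ≈ 0.1687; Cmin,ss = (255/250)·f/(1−f) ≈ 0.207 mg/L.
Difference ≈ 0.548 − 0.207 ≈ 0.341 mg/L.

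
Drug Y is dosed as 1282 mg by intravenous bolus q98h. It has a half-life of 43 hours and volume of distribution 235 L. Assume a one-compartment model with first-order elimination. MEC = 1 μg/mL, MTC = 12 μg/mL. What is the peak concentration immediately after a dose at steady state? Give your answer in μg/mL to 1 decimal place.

k = ln2/t½ = ln2/43 ≈ 0.016120 h⁻¹; fraction remaining f = e^(−kτ) = e^(−0.016120×98) ≈ 0.2060.
Accumulation ratio R = 1/(1 − f) ≈ 1/0.7940 ≈ 1.2594.
Single-dose peak C₀ = D/Vd = 1282/235 ≈ 5.455 μg/mL.
Steady-state peak Cmax,ss = C₀·R ≈ 5.455 × 1.2594 ≈ 6.870 μg/mL.
Peak 6.9 μg/mL vs MTC 12 μg/mL: below toxic threshold.

6.9 μg/mL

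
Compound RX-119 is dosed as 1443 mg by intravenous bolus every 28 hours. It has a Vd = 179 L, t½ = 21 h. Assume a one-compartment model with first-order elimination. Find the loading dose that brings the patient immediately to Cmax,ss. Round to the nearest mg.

f = (1/2)^(28/21) ≈ 0.396850; accumulation ratio R = 1/(1−f) ≈ 1.65796.
Loading dose to hit Cmax,ss on first dose: D_load = D_maint·R ≈ 1443 × 1.65796 ≈ 2392.44 mg.

2392 mg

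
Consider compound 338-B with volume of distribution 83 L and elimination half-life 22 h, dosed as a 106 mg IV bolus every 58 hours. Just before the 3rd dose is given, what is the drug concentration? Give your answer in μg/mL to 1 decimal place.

0.2 μg/mL

f = (1/2)^(τ/t½) = (1/2)^(58/22) ≈ 0.1608.
C₀ = D/Vd = 106/83 ≈ 1.277 μg/mL.
Before the 3rd dose, 2 doses have been given. Superposition: Cmin = C₀·(f + f²).
≈ 1.277 × (0.1608 + 0.0259) ≈ 1.277 × 0.1867 ≈ 0.238 μg/mL.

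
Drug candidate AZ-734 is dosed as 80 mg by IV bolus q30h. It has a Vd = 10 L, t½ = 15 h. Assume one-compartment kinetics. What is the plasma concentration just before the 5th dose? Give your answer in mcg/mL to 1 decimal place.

2.7 mcg/mL

f = (1/2)^(τ/t½) = (1/2)^(30/15) ≈ 0.2500.
C₀ = D/Vd = 80/10 ≈ 8.000 mcg/mL.
Before the 5th dose, 4 doses have been given. Superposition: Cmin = C₀·(f + f² + … + f^4).
≈ 8.000 × (0.2500 + 0.0625 + 0.0156 + 0.0039) ≈ 8.000 × 0.3320 ≈ 2.656 mcg/mL.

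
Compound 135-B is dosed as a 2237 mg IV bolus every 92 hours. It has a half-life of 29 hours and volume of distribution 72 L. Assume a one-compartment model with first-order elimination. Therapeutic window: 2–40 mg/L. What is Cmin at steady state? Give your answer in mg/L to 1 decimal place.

3.9 mg/L

Over one 92-h interval, 92/29 ≈ 3.1724 half-lives elapse, leaving f ≈ 0.1109 of each dose.
Accumulation ratio R = 1/(1 − f) ≈ 1/0.8891 ≈ 1.1247.
Each bolus raises the concentration by D/Vd = 2237/72 ≈ 31.069 mg/L.
Steady-state peak Cmax,ss = C₀·R ≈ 31.069 × 1.1247 ≈ 34.943 mg/L.
Steady-state trough Cmin,ss = Cmax,ss·f ≈ 34.943 × 0.1109 ≈ 3.875 mg/L.
Trough 3.9 mg/L vs MEC 2 mg/L: adequate.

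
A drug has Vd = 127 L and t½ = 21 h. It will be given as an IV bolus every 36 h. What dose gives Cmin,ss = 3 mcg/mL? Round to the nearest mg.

869 mg

τ/t½ = 36/21 ≈ 1.7143, so f = (1/2)^(36/21) ≈ 0.304753.
Cmin,ss = (D/Vd)·f/(1−f), so D = Cmin,ss·Vd·(1−f)/f.
D = 3 × 127 × (1−f)/f ≈ 3 × 127 × 2.28135 ≈ 869.19 mg.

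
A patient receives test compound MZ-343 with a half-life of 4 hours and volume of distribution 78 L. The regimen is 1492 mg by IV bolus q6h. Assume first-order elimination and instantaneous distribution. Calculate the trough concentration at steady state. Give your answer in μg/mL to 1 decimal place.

τ/t½ = 6/4 ≈ 1.5, so fraction remaining f = (1/2)^(6/4) ≈ 0.3536.
Single-dose peak C₀ = D/Vd = 1492/78 ≈ 19.128 μg/mL.
Steady-state trough Cmin,ss = C₀·f/(1−f) ≈ 19.128 × 0.3536/0.6464 ≈ 10.464 μg/mL.

10.5 μg/mL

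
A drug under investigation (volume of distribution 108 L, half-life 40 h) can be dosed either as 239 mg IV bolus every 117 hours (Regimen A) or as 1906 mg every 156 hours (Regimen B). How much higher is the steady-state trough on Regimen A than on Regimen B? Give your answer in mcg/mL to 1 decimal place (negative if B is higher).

Regimen A: f = (1/2)^(117/40) ≈ 0.1317; Cmin,ss = (239/108)·f/(1−f) ≈ 0.336 mcg/mL.
Regimen B: f = (1/2)^(156/40) ≈ 0.0670; Cmin,ss = (1906/108)·f/(1−f) ≈ 1.267 mcg/mL.
Difference ≈ 0.336 − 1.267 ≈ -0.931 mcg/mL.

-0.9 mcg/mL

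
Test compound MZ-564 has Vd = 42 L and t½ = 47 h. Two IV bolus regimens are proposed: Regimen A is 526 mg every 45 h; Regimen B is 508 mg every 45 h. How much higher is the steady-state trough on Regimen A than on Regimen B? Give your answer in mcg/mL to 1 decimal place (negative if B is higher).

0.5 mcg/mL

Regimen A: f = (1/2)^(45/47) ≈ 0.5150; Cmin,ss = (526/42)·f/(1−f) ≈ 13.298 mcg/mL.
Regimen B: f = (1/2)^(45/47) ≈ 0.5150; Cmin,ss = (508/42)·f/(1−f) ≈ 12.843 mcg/mL.
Difference ≈ 13.298 − 12.843 ≈ 0.455 mcg/mL.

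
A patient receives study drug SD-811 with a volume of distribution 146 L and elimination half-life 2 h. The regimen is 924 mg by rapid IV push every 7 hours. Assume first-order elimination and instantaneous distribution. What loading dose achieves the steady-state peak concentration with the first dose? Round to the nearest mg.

1014 mg

f = (1/2)^(7/2) ≈ 0.088388; accumulation ratio R = 1/(1−f) ≈ 1.09696.
Loading dose to hit Cmax,ss on first dose: D_load = D_maint·R ≈ 924 × 1.09696 ≈ 1013.59 mg.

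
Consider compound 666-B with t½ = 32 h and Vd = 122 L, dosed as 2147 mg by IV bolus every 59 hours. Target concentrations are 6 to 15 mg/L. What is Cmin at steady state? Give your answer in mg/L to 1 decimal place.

τ/t½ = 59/32 ≈ 1.8438, so fraction remaining f = (1/2)^(59/32) ≈ 0.2786.
Each bolus raises the concentration by D/Vd = 2147/122 ≈ 17.598 mg/L.
Steady-state trough Cmin,ss = C₀·f/(1−f) ≈ 17.598 × 0.2786/0.7214 ≈ 6.796 mg/L.
Trough 6.8 mg/L vs MEC 6 mg/L: adequate.

6.8 mg/L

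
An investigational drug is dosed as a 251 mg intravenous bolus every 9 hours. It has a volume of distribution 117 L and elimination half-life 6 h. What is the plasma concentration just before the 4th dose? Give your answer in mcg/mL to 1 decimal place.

f = (1/2)^(τ/t½) = (1/2)^(9/6) ≈ 0.3536.
C₀ = D/Vd = 251/117 ≈ 2.145 mcg/mL.
Before the 4th dose, 3 doses have been given. Superposition: Cmin = C₀·(f + f² + … + f^3).
≈ 2.145 × (0.3536 + 0.1250 + 0.0442) ≈ 2.145 × 0.5228 ≈ 1.121 mcg/mL.

1.1 mcg/mL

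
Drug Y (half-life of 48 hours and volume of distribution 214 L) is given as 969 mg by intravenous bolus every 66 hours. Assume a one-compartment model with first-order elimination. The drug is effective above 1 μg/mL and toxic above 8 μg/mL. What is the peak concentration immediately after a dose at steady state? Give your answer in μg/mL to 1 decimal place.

τ/t½ = 66/48 ≈ 1.375, so fraction remaining f = (1/2)^(66/48) ≈ 0.3856.
At steady state, accumulation factor R = 1/(1 − e^(−kτ)) ≈ 1.6276.
Each bolus raises the concentration by D/Vd = 969/214 ≈ 4.528 μg/mL.
Steady-state peak Cmax,ss = C₀·R ≈ 4.528 × 1.6276 ≈ 7.370 μg/mL.
Peak 7.4 μg/mL vs MTC 8 μg/mL: below toxic threshold.

7.4 μg/mL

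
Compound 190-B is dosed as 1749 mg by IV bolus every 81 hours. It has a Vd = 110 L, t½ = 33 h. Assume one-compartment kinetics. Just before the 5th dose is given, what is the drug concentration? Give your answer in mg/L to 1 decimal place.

f = (1/2)^(τ/t½) = (1/2)^(81/33) ≈ 0.1824.
C₀ = D/Vd = 1749/110 ≈ 15.900 mg/L.
Before the 5th dose, 4 doses have been given. Superposition: Cmin = C₀·(f + f² + … + f^4).
≈ 15.900 × (0.1824 + 0.0333 + 0.0061 + 0.0011) ≈ 15.900 × 0.2229 ≈ 3.544 mg/L.

3.5 mg/L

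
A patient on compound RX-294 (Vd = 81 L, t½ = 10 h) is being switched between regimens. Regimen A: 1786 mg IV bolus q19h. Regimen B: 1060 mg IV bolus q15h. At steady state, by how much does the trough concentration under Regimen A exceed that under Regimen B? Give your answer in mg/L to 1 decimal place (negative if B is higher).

0.9 mg/L

Regimen A: f = (1/2)^(19/10) ≈ 0.2679; Cmin,ss = (1786/81)·f/(1−f) ≈ 8.069 mg/L.
Regimen B: f = (1/2)^(15/10) ≈ 0.3536; Cmin,ss = (1060/81)·f/(1−f) ≈ 7.159 mg/L.
Difference ≈ 8.069 − 7.159 ≈ 0.910 mg/L.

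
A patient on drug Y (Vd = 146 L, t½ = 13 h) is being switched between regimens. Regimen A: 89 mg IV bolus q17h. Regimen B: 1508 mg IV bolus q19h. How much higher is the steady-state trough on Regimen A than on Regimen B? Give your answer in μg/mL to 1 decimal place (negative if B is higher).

-5.5 μg/mL

Regimen A: f = (1/2)^(17/13) ≈ 0.4040; Cmin,ss = (89/146)·f/(1−f) ≈ 0.413 μg/mL.
Regimen B: f = (1/2)^(19/13) ≈ 0.3631; Cmin,ss = (1508/146)·f/(1−f) ≈ 5.888 μg/mL.
Difference ≈ 0.413 − 5.888 ≈ -5.475 μg/mL.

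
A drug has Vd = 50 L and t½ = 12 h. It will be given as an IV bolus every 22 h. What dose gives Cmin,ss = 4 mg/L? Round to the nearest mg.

τ/t½ = 22/12 ≈ 1.8333, so f = (1/2)^(22/12) ≈ 0.280616.
Cmin,ss = (D/Vd)·f/(1−f), so D = Cmin,ss·Vd·(1−f)/f.
D = 4 × 50 × (1−f)/f ≈ 4 × 50 × 2.56359 ≈ 512.72 mg.

513 mg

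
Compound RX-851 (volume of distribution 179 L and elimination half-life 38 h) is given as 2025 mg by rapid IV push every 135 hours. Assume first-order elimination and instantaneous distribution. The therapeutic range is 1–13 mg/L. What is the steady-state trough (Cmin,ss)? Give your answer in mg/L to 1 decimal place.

1.1 mg/L

Over one 135-h interval, 135/38 ≈ 3.5526 half-lives elapse, leaving f ≈ 0.0852 of each dose.
Each bolus raises the concentration by D/Vd = 2025/179 ≈ 11.313 mg/L.
Steady-state trough Cmin,ss = C₀·f/(1−f) ≈ 11.313 × 0.0852/0.9148 ≈ 1.054 mg/L.
Trough 1.1 mg/L vs MEC 1 mg/L: adequate.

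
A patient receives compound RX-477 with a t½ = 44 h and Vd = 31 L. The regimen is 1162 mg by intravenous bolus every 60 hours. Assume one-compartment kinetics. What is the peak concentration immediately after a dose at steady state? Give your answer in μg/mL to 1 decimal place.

Over one 60-h interval, 60/44 ≈ 1.3636 half-lives elapse, leaving f ≈ 0.3886 of each dose.
Accumulation ratio R = 1/(1 − f) ≈ 1/0.6114 ≈ 1.6356.
Single-dose peak C₀ = D/Vd = 1162/31 ≈ 37.484 μg/mL.
Steady-state peak Cmax,ss = C₀·R ≈ 37.484 × 1.6356 ≈ 61.309 μg/mL.

61.3 μg/mL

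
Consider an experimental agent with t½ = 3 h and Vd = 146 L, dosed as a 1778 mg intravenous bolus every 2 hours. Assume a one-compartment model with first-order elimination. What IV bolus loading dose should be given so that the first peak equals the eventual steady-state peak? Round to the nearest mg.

f = (1/2)^(2/3) ≈ 0.629961; accumulation ratio R = 1/(1−f) ≈ 2.70242.
Loading dose to hit Cmax,ss on first dose: D_load = D_maint·R ≈ 1778 × 2.70242 ≈ 4804.90 mg.

4805 mg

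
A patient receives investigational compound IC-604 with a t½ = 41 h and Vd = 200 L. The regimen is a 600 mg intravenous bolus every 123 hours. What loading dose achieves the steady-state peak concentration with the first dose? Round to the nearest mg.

686 mg

f = (1/2)^(123/41) ≈ 0.125000; accumulation ratio R = 1/(1−f) ≈ 1.14286.
Loading dose to hit Cmax,ss on first dose: D_load = D_maint·R ≈ 600 × 1.14286 ≈ 685.72 mg.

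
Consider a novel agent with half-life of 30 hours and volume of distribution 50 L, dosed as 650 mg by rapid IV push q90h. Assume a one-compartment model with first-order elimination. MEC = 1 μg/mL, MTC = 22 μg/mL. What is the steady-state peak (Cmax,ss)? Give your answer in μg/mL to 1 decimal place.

14.9 μg/mL

The dosing interval is 3 half-lives, so f = 2^(−3) = 0.125.
At steady state, R = 1/(1 − 0.125) = 8/7.
Single-dose peak C₀ = D/Vd = 650/50 = 13 μg/mL.
Steady-state peak Cmax,ss = C₀·R = 13 × 8/7 ≈ 14.857 μg/mL.
Peak 14.9 μg/mL vs MTC 22 μg/mL: below toxic threshold.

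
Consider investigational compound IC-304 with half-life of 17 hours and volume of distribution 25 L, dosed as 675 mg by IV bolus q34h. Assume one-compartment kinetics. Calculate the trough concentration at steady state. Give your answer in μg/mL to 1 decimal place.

The dosing interval is 2 half-lives, so f = 2^(−2) = 0.25.
At steady state, R = 1/(1 − 0.25) = 4/3.
Single-dose peak C₀ = D/Vd = 675/25 = 27 μg/mL.
Steady-state peak Cmax,ss = C₀·R = 27 × 4/3 ≈ 36.000 μg/mL.
Steady-state trough Cmin,ss = Cmax,ss·f ≈ 36.000 × 0.25 ≈ 9.000 μg/mL.

9.0 μg/mL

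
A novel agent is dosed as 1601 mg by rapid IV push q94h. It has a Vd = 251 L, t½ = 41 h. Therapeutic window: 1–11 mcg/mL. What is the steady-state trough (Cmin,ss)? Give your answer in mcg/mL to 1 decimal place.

1.6 mcg/mL

τ/t½ = 94/41 ≈ 2.2927, so fraction remaining f = (1/2)^(94/41) ≈ 0.2041.
At steady state, accumulation factor R = 1/(1 − e^(−kτ)) ≈ 1.2564.
Each bolus raises the concentration by D/Vd = 1601/251 ≈ 6.378 mcg/mL.
Steady-state peak Cmax,ss = C₀·R ≈ 6.378 × 1.2564 ≈ 8.013 mcg/mL.
One interval later, Cmin,ss = Cmax,ss·e^(−kτ) ≈ 8.013 × 0.2041 ≈ 1.635 mcg/mL.
Trough 1.6 mcg/mL vs MEC 1 mcg/mL: adequate.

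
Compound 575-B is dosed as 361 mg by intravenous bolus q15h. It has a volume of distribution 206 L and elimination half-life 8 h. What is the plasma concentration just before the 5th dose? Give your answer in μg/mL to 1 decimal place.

0.7 μg/mL

f = (1/2)^(τ/t½) = (1/2)^(15/8) ≈ 0.2726.
C₀ = D/Vd = 361/206 ≈ 1.752 μg/mL.
Before the 5th dose, 4 doses have been given. Superposition: Cmin = C₀·(f + f² + … + f^4).
≈ 1.752 × (0.2726 + 0.0743 + 0.0203 + 0.0055) ≈ 1.752 × 0.3727 ≈ 0.653 μg/mL.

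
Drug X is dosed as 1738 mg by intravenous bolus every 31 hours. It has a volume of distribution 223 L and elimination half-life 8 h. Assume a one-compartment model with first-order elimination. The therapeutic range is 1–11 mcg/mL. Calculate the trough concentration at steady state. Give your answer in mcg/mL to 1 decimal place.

0.6 mcg/mL

Over one 31-h interval, 31/8 ≈ 3.875 half-lives elapse, leaving f ≈ 0.0682 of each dose.
Single-dose peak C₀ = D/Vd = 1738/223 ≈ 7.794 mcg/mL.
Steady-state trough Cmin,ss = C₀·f/(1−f) ≈ 7.794 × 0.0682/0.9318 ≈ 0.570 mcg/mL.
Trough 0.6 mcg/mL vs MEC 1 mcg/mL: subtherapeutic.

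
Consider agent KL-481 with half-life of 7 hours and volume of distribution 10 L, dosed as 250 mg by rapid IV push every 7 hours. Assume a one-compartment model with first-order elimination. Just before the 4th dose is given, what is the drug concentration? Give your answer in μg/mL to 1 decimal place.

f = (1/2)^(τ/t½) = (1/2)^(7/7) ≈ 0.5000.
C₀ = D/Vd = 250/10 ≈ 25.000 μg/mL.
Before the 4th dose, 3 doses have been given. Superposition: Cmin = C₀·(f + f² + … + f^3).
≈ 25.000 × (0.5000 + 0.2500 + 0.1250) ≈ 25.000 × 0.8750 ≈ 21.875 μg/mL.

21.9 μg/mL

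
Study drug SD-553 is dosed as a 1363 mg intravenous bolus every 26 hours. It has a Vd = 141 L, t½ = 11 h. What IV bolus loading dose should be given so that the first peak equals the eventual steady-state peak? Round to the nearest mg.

1692 mg

f = (1/2)^(26/11) ≈ 0.194301; accumulation ratio R = 1/(1−f) ≈ 1.24116.
Loading dose to hit Cmax,ss on first dose: D_load = D_maint·R ≈ 1363 × 1.24116 ≈ 1691.70 mg.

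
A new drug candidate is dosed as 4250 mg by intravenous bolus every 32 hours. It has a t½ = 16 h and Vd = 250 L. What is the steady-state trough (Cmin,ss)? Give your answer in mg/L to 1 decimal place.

5.7 mg/L

The dosing interval is 2 half-lives, so f = 2^(−2) = 0.25.
At steady state, R = 1/(1 − 0.25) = 4/3.
Single-dose peak C₀ = D/Vd = 4250/250 = 17 mg/L.
Steady-state peak Cmax,ss = C₀·R = 17 × 4/3 ≈ 22.667 mg/L.
Steady-state trough Cmin,ss = Cmax,ss·f ≈ 22.667 × 0.25 ≈ 5.667 mg/L.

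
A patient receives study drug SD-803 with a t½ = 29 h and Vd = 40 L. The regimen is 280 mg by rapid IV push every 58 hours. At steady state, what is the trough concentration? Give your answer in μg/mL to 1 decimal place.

2.3 μg/mL

The dosing interval is 2 half-lives, so f = 2^(−2) = 0.25.
Accumulation ratio R = 1/(1 − f) = 1/0.75 = 4/3.
Single-dose peak C₀ = D/Vd = 280/40 = 7 μg/mL.
Steady-state peak Cmax,ss = C₀·R = 7 × 4/3 ≈ 9.333 μg/mL.
Steady-state trough Cmin,ss = Cmax,ss·f ≈ 9.333 × 0.25 ≈ 2.333 μg/mL.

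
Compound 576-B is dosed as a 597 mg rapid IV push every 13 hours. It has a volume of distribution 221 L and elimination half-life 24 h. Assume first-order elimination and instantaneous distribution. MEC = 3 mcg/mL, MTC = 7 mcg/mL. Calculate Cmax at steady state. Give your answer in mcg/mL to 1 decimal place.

8.6 mcg/mL

τ/t½ = 13/24 ≈ 0.54167, so fraction remaining f = (1/2)^(13/24) ≈ 0.6870.
At steady state, accumulation factor R = 1/(1 − e^(−kτ)) ≈ 3.1949.
Each bolus raises the concentration by D/Vd = 597/221 ≈ 2.701 mcg/mL.
Steady-state peak Cmax,ss = C₀·R ≈ 2.701 × 3.1949 ≈ 8.629 mcg/mL.
Peak 8.6 mcg/mL vs MTC 7 mcg/mL: exceeds toxic threshold.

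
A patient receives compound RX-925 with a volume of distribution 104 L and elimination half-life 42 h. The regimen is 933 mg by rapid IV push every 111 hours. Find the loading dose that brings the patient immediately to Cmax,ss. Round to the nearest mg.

f = (1/2)^(111/42) ≈ 0.160111; accumulation ratio R = 1/(1−f) ≈ 1.19063.
Loading dose to hit Cmax,ss on first dose: D_load = D_maint·R ≈ 933 × 1.19063 ≈ 1110.86 mg.

1111 mg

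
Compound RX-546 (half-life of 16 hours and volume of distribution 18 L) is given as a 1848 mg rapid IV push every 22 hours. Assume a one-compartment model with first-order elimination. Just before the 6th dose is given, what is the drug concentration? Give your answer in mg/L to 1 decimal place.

63.9 mg/L

f = (1/2)^(τ/t½) = (1/2)^(22/16) ≈ 0.3856.
C₀ = D/Vd = 1848/18 ≈ 102.667 mg/L.
Before the 6th dose, 5 doses have been given. Superposition: Cmin = C₀·(f + f² + … + f^5).
≈ 102.667 × (0.3856 + 0.1487 + 0.0573 + 0.0221 + 0.0085) ≈ 102.667 × 0.6222 ≈ 63.879 mg/L.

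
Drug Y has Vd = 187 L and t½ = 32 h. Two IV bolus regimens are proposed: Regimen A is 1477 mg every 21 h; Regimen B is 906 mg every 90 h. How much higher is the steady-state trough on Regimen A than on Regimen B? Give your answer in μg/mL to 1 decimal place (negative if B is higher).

12.9 μg/mL

Regimen A: f = (1/2)^(21/32) ≈ 0.6345; Cmin,ss = (1477/187)·f/(1−f) ≈ 13.711 μg/mL.
Regimen B: f = (1/2)^(90/32) ≈ 0.1423; Cmin,ss = (906/187)·f/(1−f) ≈ 0.804 μg/mL.
Difference ≈ 13.711 − 0.804 ≈ 12.907 μg/mL.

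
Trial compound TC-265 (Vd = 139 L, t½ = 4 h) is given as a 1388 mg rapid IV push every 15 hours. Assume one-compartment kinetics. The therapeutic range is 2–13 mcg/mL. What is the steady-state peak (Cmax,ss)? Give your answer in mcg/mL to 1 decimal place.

Over one 15-h interval, 15/4 ≈ 3.75 half-lives elapse, leaving f ≈ 0.0743 of each dose.
At steady state, accumulation factor R = 1/(1 − e^(−kτ)) ≈ 1.0803.
Single-dose peak C₀ = D/Vd = 1388/139 ≈ 9.986 mcg/mL.
Steady-state peak Cmax,ss = C₀·R ≈ 9.986 × 1.0803 ≈ 10.788 mcg/mL.
Peak 10.8 mcg/mL vs MTC 13 mcg/mL: below toxic threshold.

10.8 mcg/mL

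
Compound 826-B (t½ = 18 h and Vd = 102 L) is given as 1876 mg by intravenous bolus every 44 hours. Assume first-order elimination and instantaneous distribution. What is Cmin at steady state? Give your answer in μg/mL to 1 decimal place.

4.1 μg/mL

k = ln2/t½ = ln2/18 ≈ 0.038508 h⁻¹; fraction remaining f = e^(−kτ) = e^(−0.038508×44) ≈ 0.1837.
Accumulation ratio R = 1/(1 − f) ≈ 1/0.8163 ≈ 1.2250.
Single-dose peak C₀ = D/Vd = 1876/102 ≈ 18.392 μg/mL.
Steady-state peak Cmax,ss = C₀·R ≈ 18.392 × 1.2250 ≈ 22.530 μg/mL.
Steady-state trough Cmin,ss = Cmax,ss·f ≈ 22.530 × 0.1837 ≈ 4.139 μg/mL.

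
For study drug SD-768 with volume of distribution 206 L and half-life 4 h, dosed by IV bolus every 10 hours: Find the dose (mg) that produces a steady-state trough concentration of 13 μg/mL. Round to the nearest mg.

12471 mg

τ/t½ = 10/4 ≈ 2.5, so f = (1/2)^(10/4) ≈ 0.176777.
Cmin,ss = (D/Vd)·f/(1−f), so D = Cmin,ss·Vd·(1−f)/f.
D = 13 × 206 × (1−f)/f ≈ 13 × 206 × 4.65684 ≈ 12471.02 mg.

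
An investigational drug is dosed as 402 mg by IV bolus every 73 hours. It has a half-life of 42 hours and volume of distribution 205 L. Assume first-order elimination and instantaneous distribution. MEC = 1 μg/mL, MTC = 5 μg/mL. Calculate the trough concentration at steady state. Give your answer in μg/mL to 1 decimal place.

0.8 μg/mL

k = ln2/t½ = ln2/42 ≈ 0.016504 h⁻¹; fraction remaining f = e^(−kτ) = e^(−0.016504×73) ≈ 0.2998.
Each bolus raises the concentration by D/Vd = 402/205 ≈ 1.961 μg/mL.
Steady-state trough Cmin,ss = C₀·f/(1−f) ≈ 1.961 × 0.2998/0.7002 ≈ 0.840 μg/mL.
Trough 0.8 μg/mL vs MEC 1 μg/mL: subtherapeutic.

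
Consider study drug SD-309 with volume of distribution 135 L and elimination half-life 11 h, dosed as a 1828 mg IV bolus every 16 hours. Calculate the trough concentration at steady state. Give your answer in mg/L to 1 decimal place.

k = ln2/t½ = ln2/11 ≈ 0.063013 h⁻¹; fraction remaining f = e^(−kτ) = e^(−0.063013×16) ≈ 0.3649.
At steady state, accumulation factor R = 1/(1 − e^(−kτ)) ≈ 1.5746.
Single-dose peak C₀ = D/Vd = 1828/135 ≈ 13.541 mg/L.
Cmax,ss = C₀/(1 − f) ≈ 13.541/0.6351 ≈ 21.321 mg/L.
One interval later, Cmin,ss = Cmax,ss·e^(−kτ) ≈ 21.321 × 0.3649 ≈ 7.780 mg/L.

7.8 mg/L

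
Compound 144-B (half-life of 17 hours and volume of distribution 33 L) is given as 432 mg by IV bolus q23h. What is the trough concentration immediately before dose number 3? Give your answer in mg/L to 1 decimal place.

7.1 mg/L

f = (1/2)^(τ/t½) = (1/2)^(23/17) ≈ 0.3915.
C₀ = D/Vd = 432/33 ≈ 13.091 mg/L.
Before the 3rd dose, 2 doses have been given. Superposition: Cmin = C₀·(f + f²).
≈ 13.091 × (0.3915 + 0.1533) ≈ 13.091 × 0.5448 ≈ 7.132 mg/L.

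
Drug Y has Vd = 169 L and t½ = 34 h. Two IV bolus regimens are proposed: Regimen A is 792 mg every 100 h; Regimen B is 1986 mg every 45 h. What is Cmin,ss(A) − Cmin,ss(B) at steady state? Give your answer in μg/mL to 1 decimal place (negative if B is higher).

Regimen A: f = (1/2)^(100/34) ≈ 0.1302; Cmin,ss = (792/169)·f/(1−f) ≈ 0.702 μg/mL.
Regimen B: f = (1/2)^(45/34) ≈ 0.3996; Cmin,ss = (1986/169)·f/(1−f) ≈ 7.821 μg/mL.
Difference ≈ 0.702 − 7.821 ≈ -7.119 μg/mL.

-7.1 μg/mL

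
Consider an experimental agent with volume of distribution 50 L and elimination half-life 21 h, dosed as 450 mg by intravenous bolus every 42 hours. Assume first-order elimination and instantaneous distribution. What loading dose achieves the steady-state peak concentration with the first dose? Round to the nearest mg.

600 mg

f = (1/2)^(42/21) ≈ 0.250000; accumulation ratio R = 1/(1−f) ≈ 1.33333.
Loading dose to hit Cmax,ss on first dose: D_load = D_maint·R ≈ 450 × 1.33333 ≈ 600.00 mg.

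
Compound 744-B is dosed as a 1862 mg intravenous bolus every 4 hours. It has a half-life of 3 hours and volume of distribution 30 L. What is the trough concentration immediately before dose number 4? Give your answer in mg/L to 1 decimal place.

38.3 mg/L

f = (1/2)^(τ/t½) = (1/2)^(4/3) ≈ 0.3969.
C₀ = D/Vd = 1862/30 ≈ 62.067 mg/L.
Before the 4th dose, 3 doses have been given. Superposition: Cmin = C₀·(f + f² + … + f^3).
≈ 62.067 × (0.3969 + 0.1575 + 0.0625) ≈ 62.067 × 0.6169 ≈ 38.289 mg/L.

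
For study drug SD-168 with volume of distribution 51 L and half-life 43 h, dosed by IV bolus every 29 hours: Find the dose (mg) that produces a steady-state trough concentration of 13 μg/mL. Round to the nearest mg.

395 mg

τ/t½ = 29/43 ≈ 0.67442, so f = (1/2)^(29/43) ≈ 0.626585.
Cmin,ss = (D/Vd)·f/(1−f), so D = Cmin,ss·Vd·(1−f)/f.
D = 13 × 51 × (1−f)/f ≈ 13 × 51 × 0.59595 ≈ 395.11 mg.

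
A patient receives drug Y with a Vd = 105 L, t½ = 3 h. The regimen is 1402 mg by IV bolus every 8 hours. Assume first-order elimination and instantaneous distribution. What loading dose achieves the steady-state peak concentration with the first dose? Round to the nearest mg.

f = (1/2)^(8/3) ≈ 0.157490; accumulation ratio R = 1/(1−f) ≈ 1.18693.
Loading dose to hit Cmax,ss on first dose: D_load = D_maint·R ≈ 1402 × 1.18693 ≈ 1664.08 mg.

1664 mg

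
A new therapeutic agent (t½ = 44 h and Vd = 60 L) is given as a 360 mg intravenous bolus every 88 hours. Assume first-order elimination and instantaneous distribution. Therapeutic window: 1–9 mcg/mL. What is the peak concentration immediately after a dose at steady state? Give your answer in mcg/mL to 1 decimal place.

8.0 mcg/mL

The dosing interval is 2 half-lives, so f = 2^(−2) = 0.25.
At steady state, R = 1/(1 − 0.25) = 4/3.
Single-dose peak C₀ = D/Vd = 360/60 = 6 mcg/mL.
Steady-state peak Cmax,ss = C₀·R = 6 × 4/3 ≈ 8.000 mcg/mL.
Peak 8.0 mcg/mL vs MTC 9 mcg/mL: below toxic threshold.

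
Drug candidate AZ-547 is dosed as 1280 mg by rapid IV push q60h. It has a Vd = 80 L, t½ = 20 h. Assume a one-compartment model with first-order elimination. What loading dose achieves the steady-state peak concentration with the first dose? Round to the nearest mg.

f = (1/2)^(60/20) ≈ 0.125000; accumulation ratio R = 1/(1−f) ≈ 1.14286.
Loading dose to hit Cmax,ss on first dose: D_load = D_maint·R ≈ 1280 × 1.14286 ≈ 1462.86 mg.

1463 mg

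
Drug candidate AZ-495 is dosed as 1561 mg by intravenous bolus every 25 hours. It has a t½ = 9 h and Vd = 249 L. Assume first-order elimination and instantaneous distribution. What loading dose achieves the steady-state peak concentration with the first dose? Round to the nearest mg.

1827 mg

f = (1/2)^(25/9) ≈ 0.145816; accumulation ratio R = 1/(1−f) ≈ 1.17071.
Loading dose to hit Cmax,ss on first dose: D_load = D_maint·R ≈ 1561 × 1.17071 ≈ 1827.48 mg.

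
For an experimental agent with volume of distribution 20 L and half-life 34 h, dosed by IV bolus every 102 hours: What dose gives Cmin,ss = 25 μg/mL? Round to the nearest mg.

τ/t½ = 102/34 ≈ 3, so f = (1/2)^(102/34) ≈ 0.125000.
Cmin,ss = (D/Vd)·f/(1−f), so D = Cmin,ss·Vd·(1−f)/f.
D = 25 × 20 × (1−f)/f ≈ 25 × 20 × 7.00000 ≈ 3500.00 mg.

3500 mg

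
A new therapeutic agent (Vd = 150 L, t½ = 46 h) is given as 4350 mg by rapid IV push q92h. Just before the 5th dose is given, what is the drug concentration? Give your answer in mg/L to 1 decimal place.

f = (1/2)^(τ/t½) = (1/2)^(92/46) ≈ 0.2500.
C₀ = D/Vd = 4350/150 ≈ 29.000 mg/L.
Before the 5th dose, 4 doses have been given. Superposition: Cmin = C₀·(f + f² + … + f^4).
≈ 29.000 × (0.2500 + 0.0625 + 0.0156 + 0.0039) ≈ 29.000 × 0.3320 ≈ 9.628 mg/L.

9.6 mg/L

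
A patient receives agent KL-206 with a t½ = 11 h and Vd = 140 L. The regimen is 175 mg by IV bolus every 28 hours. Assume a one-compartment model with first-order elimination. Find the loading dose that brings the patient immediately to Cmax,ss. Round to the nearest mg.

f = (1/2)^(28/11) ≈ 0.171294; accumulation ratio R = 1/(1−f) ≈ 1.20670.
Loading dose to hit Cmax,ss on first dose: D_load = D_maint·R ≈ 175 × 1.20670 ≈ 211.17 mg.

211 mg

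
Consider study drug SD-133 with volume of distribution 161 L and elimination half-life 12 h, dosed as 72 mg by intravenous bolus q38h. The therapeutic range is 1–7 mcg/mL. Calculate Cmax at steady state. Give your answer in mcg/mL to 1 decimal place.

Over one 38-h interval, 38/12 ≈ 3.1667 half-lives elapse, leaving f ≈ 0.1114 of each dose.
At steady state, accumulation factor R = 1/(1 − e^(−kτ)) ≈ 1.1254.
Each bolus raises the concentration by D/Vd = 72/161 ≈ 0.447 mcg/mL.
Steady-state peak Cmax,ss = C₀·R ≈ 0.447 × 1.1254 ≈ 0.503 mcg/mL.
Peak 0.5 mcg/mL vs MTC 7 mcg/mL: below toxic threshold.

0.5 mcg/mL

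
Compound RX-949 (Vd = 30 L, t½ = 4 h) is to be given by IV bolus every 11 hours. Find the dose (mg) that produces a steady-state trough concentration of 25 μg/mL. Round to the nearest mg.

4295 mg

τ/t½ = 11/4 ≈ 2.75, so f = (1/2)^(11/4) ≈ 0.148651.
Cmin,ss = (D/Vd)·f/(1−f), so D = Cmin,ss·Vd·(1−f)/f.
D = 25 × 30 × (1−f)/f ≈ 25 × 30 × 5.72717 ≈ 4295.38 mg.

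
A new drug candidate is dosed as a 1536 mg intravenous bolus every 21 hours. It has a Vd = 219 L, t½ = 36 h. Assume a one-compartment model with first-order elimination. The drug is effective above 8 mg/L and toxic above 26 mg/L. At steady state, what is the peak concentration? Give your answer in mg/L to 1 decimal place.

τ/t½ = 21/36 ≈ 0.58333, so fraction remaining f = (1/2)^(21/36) ≈ 0.6674.
Accumulation ratio R = 1/(1 − f) ≈ 1/0.3326 ≈ 3.0066.
Each bolus raises the concentration by D/Vd = 1536/219 ≈ 7.014 mg/L.
Cmax,ss = C₀/(1 − f) ≈ 7.014/0.3326 ≈ 21.088 mg/L.
Peak 21.1 mg/L vs MTC 26 mg/L: below toxic threshold.

21.1 mg/L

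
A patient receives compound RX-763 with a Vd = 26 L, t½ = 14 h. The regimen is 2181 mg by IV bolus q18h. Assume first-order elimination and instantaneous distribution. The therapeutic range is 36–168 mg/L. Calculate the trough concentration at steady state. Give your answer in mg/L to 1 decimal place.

58.3 mg/L

τ/t½ = 18/14 ≈ 1.2857, so fraction remaining f = (1/2)^(18/14) ≈ 0.4102.
Accumulation ratio R = 1/(1 − f) ≈ 1/0.5898 ≈ 1.6955.
Each bolus raises the concentration by D/Vd = 2181/26 ≈ 83.885 mg/L.
Steady-state peak Cmax,ss = C₀·R ≈ 83.885 × 1.6955 ≈ 142.227 mg/L.
Steady-state trough Cmin,ss = Cmax,ss·f ≈ 142.227 × 0.4102 ≈ 58.342 mg/L.
Trough 58.3 mg/L vs MEC 36 mg/L: adequate.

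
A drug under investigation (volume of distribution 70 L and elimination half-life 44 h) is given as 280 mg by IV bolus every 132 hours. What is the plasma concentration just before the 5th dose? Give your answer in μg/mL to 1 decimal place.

f = (1/2)^(τ/t½) = (1/2)^(132/44) ≈ 0.1250.
C₀ = D/Vd = 280/70 ≈ 4.000 μg/mL.
Before the 5th dose, 4 doses have been given. Superposition: Cmin = C₀·(f + f² + … + f^4).
≈ 4.000 × (0.1250 + 0.0156 + 0.0020 + 0.0002) ≈ 4.000 × 0.1428 ≈ 0.571 μg/mL.

0.6 μg/mL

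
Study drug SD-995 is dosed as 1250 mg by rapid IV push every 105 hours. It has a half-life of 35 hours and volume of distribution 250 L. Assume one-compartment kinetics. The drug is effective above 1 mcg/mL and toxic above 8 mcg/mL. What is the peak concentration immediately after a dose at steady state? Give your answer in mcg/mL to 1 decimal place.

5.7 mcg/mL

τ = 105 h = 3 half-lives, so f = (1/2)^3 = 0.125.
Accumulation ratio R = 1/(1 − f) = 1/0.875 = 8/7.
Single-dose peak C₀ = D/Vd = 1250/250 = 5 mcg/mL.
Steady-state peak Cmax,ss = C₀·R = 5 × 8/7 ≈ 5.714 mcg/mL.
Peak 5.7 mcg/mL vs MTC 8 mcg/mL: below toxic threshold.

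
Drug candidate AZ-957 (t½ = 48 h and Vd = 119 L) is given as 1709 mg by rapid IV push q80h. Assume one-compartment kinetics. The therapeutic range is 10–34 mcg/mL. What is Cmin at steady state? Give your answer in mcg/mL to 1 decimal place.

τ/t½ = 80/48 ≈ 1.6667, so fraction remaining f = (1/2)^(80/48) ≈ 0.3150.
Each bolus raises the concentration by D/Vd = 1709/119 ≈ 14.361 mcg/mL.
Steady-state trough Cmin,ss = C₀·f/(1−f) ≈ 14.361 × 0.3150/0.6850 ≈ 6.604 mcg/mL.
Trough 6.6 mcg/mL vs MEC 10 mcg/mL: subtherapeutic.

6.6 mcg/mL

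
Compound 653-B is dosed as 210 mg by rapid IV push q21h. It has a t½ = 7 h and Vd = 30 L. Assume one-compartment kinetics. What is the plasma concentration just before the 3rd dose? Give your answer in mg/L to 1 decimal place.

1.0 mg/L

f = (1/2)^(τ/t½) = (1/2)^(21/7) ≈ 0.1250.
C₀ = D/Vd = 210/30 ≈ 7.000 mg/L.
Before the 3rd dose, 2 doses have been given. Superposition: Cmin = C₀·(f + f²).
≈ 7.000 × (0.1250 + 0.0156) ≈ 7.000 × 0.1406 ≈ 0.984 mg/L.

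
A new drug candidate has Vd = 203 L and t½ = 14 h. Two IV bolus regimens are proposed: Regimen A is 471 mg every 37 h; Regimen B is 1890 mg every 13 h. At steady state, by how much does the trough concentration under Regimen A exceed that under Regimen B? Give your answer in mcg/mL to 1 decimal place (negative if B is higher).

-9.9 mcg/mL

Regimen A: f = (1/2)^(37/14) ≈ 0.1601; Cmin,ss = (471/203)·f/(1−f) ≈ 0.442 mcg/mL.
Regimen B: f = (1/2)^(13/14) ≈ 0.5254; Cmin,ss = (1890/203)·f/(1−f) ≈ 10.307 mcg/mL.
Difference ≈ 0.442 − 10.307 ≈ -9.865 mcg/mL.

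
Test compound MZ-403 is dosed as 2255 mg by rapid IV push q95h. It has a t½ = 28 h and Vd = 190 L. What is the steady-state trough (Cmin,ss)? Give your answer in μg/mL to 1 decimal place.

Over one 95-h interval, 95/28 ≈ 3.3929 half-lives elapse, leaving f ≈ 0.0952 of each dose.
At steady state, accumulation factor R = 1/(1 − e^(−kτ)) ≈ 1.1052.
Single-dose peak C₀ = D/Vd = 2255/190 ≈ 11.868 μg/mL.
Steady-state peak Cmax,ss = C₀·R ≈ 11.868 × 1.1052 ≈ 13.117 μg/mL.
One interval later, Cmin,ss = Cmax,ss·e^(−kτ) ≈ 13.117 × 0.0952 ≈ 1.249 μg/mL.

1.2 μg/mL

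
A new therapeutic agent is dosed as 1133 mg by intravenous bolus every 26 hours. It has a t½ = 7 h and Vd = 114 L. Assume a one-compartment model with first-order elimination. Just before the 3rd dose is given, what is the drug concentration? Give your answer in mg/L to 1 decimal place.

0.8 mg/L

f = (1/2)^(τ/t½) = (1/2)^(26/7) ≈ 0.0762.
C₀ = D/Vd = 1133/114 ≈ 9.939 mg/L.
Before the 3rd dose, 2 doses have been given. Superposition: Cmin = C₀·(f + f²).
≈ 9.939 × (0.0762 + 0.0058) ≈ 9.939 × 0.0820 ≈ 0.815 mg/L.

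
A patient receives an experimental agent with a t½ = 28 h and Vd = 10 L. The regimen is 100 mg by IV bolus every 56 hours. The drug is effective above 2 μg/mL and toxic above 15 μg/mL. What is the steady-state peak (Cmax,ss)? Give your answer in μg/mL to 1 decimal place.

τ = 56 h = 2 half-lives, so f = (1/2)^2 = 0.25.
At steady state, R = 1/(1 − 0.25) = 4/3.
Single-dose peak C₀ = D/Vd = 100/10 = 10 μg/mL.
Steady-state peak Cmax,ss = C₀·R = 10 × 4/3 ≈ 13.333 μg/mL.
Peak 13.3 μg/mL vs MTC 15 μg/mL: below toxic threshold.

13.3 μg/mL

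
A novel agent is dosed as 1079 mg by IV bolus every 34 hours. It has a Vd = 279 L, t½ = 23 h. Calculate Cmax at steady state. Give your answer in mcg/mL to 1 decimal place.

k = ln2/t½ = ln2/23 ≈ 0.030137 h⁻¹; fraction remaining f = e^(−kτ) = e^(−0.030137×34) ≈ 0.3589.
At steady state, accumulation factor R = 1/(1 − e^(−kτ)) ≈ 1.5598.
Each bolus raises the concentration by D/Vd = 1079/279 ≈ 3.867 mcg/mL.
Steady-state peak Cmax,ss = C₀·R ≈ 3.867 × 1.5598 ≈ 6.032 mcg/mL.

6.0 mcg/mL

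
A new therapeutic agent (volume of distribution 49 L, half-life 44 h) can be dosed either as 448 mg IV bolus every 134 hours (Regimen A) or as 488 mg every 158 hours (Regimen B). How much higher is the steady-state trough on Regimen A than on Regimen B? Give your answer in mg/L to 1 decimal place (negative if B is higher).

Regimen A: f = (1/2)^(134/44) ≈ 0.1211; Cmin,ss = (448/49)·f/(1−f) ≈ 1.260 mg/L.
Regimen B: f = (1/2)^(158/44) ≈ 0.0830; Cmin,ss = (488/49)·f/(1−f) ≈ 0.901 mg/L.
Difference ≈ 1.260 − 0.901 ≈ 0.359 mg/L.

0.4 mg/L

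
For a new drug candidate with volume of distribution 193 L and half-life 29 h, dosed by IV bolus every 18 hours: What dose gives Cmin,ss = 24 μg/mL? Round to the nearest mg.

2490 mg

τ/t½ = 18/29 ≈ 0.62069, so f = (1/2)^(18/29) ≈ 0.650360.
Cmin,ss = (D/Vd)·f/(1−f), so D = Cmin,ss·Vd·(1−f)/f.
D = 24 × 193 × (1−f)/f ≈ 24 × 193 × 0.53761 ≈ 2490.21 mg.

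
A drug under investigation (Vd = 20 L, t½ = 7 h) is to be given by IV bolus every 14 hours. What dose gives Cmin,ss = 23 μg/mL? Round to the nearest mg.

τ/t½ = 14/7 ≈ 2, so f = (1/2)^(14/7) ≈ 0.250000.
Cmin,ss = (D/Vd)·f/(1−f), so D = Cmin,ss·Vd·(1−f)/f.
D = 23 × 20 × (1−f)/f ≈ 23 × 20 × 3.00000 ≈ 1380.00 mg.

1380 mg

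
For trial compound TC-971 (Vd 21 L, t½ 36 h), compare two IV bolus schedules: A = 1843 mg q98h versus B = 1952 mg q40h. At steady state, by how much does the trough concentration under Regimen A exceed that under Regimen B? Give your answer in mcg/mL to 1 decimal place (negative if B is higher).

-64.4 mcg/mL

Regimen A: f = (1/2)^(98/36) ≈ 0.1515; Cmin,ss = (1843/21)·f/(1−f) ≈ 15.670 mcg/mL.
Regimen B: f = (1/2)^(40/36) ≈ 0.4629; Cmin,ss = (1952/21)·f/(1−f) ≈ 80.111 mcg/mL.
Difference ≈ 15.670 − 80.111 ≈ -64.441 mcg/mL.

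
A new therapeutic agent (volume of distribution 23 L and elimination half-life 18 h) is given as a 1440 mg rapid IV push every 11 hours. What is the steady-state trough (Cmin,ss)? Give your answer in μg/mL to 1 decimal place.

k = ln2/t½ = ln2/18 ≈ 0.038508 h⁻¹; fraction remaining f = e^(−kτ) = e^(−0.038508×11) ≈ 0.6547.
Accumulation ratio R = 1/(1 − f) ≈ 1/0.3453 ≈ 2.8960.
Each bolus raises the concentration by D/Vd = 1440/23 ≈ 62.609 μg/mL.
Steady-state peak Cmax,ss = C₀·R ≈ 62.609 × 2.8960 ≈ 181.316 μg/mL.
Steady-state trough Cmin,ss = Cmax,ss·f ≈ 181.316 × 0.6547 ≈ 118.708 μg/mL.

118.7 μg/mL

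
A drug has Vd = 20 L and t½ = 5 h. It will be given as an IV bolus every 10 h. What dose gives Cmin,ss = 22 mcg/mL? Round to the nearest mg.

1320 mg

τ/t½ = 10/5 ≈ 2, so f = (1/2)^(10/5) ≈ 0.250000.
Cmin,ss = (D/Vd)·f/(1−f), so D = Cmin,ss·Vd·(1−f)/f.
D = 22 × 20 × (1−f)/f ≈ 22 × 20 × 3.00000 ≈ 1320.00 mg.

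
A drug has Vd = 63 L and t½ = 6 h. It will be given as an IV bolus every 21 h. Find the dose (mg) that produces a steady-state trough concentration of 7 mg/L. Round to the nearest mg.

τ/t½ = 21/6 ≈ 3.5, so f = (1/2)^(21/6) ≈ 0.088388.
Cmin,ss = (D/Vd)·f/(1−f), so D = Cmin,ss·Vd·(1−f)/f.
D = 7 × 63 × (1−f)/f ≈ 7 × 63 × 10.31375 ≈ 4548.36 mg.

4548 mg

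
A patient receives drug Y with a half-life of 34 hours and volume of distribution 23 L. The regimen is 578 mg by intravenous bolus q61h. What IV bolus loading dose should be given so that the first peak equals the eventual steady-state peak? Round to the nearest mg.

f = (1/2)^(61/34) ≈ 0.288348; accumulation ratio R = 1/(1−f) ≈ 1.40518.
Loading dose to hit Cmax,ss on first dose: D_load = D_maint·R ≈ 578 × 1.40518 ≈ 812.19 mg.

812 mg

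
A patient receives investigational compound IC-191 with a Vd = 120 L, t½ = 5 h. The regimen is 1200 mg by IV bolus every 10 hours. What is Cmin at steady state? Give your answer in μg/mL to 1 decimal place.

τ = 10 h = 2 half-lives, so f = (1/2)^2 = 0.25.
At steady state, R = 1/(1 − 0.25) = 4/3.
Single-dose peak C₀ = D/Vd = 1200/120 = 10 μg/mL.
Steady-state peak Cmax,ss = C₀·R = 10 × 4/3 ≈ 13.333 μg/mL.
Steady-state trough Cmin,ss = Cmax,ss·f ≈ 13.333 × 0.25 ≈ 3.333 μg/mL.

3.3 μg/mL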